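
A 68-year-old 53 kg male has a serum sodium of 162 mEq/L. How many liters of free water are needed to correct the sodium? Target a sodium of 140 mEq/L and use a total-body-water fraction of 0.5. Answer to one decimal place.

TBW = 0.5 · 53 = 26.5 L
Free water deficit = TBW · (Na/140 − 1)
= 26.5 · (162/140 − 1)
= 26.5 · 0.1571
= 4.16 L

4.2 L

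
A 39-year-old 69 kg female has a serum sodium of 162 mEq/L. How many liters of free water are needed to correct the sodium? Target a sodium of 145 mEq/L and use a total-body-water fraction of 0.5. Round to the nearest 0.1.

TBW = 0.5 · 69 = 34.5 L
Free water deficit = TBW · (Na/145 − 1)
= 34.5 · (162/145 − 1)
= 34.5 · 0.1172
= 4.04 L

4.0 L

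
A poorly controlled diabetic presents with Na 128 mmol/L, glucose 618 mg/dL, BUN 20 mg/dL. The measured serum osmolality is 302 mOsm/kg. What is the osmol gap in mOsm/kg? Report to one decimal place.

Calculated osmolality = 2·Na + glucose/18 + BUN/2.8
= 2·128 + 618/18 + 20/2.8
= 256 + 34.33 + 7.14
= 297.47 mOsm/kg ≈ 297.5 mOsm/kg
Osmolar gap = measured − calculated = 302 − 297.5 = 4.5 mOsm/kg

4.5 mOsm/kg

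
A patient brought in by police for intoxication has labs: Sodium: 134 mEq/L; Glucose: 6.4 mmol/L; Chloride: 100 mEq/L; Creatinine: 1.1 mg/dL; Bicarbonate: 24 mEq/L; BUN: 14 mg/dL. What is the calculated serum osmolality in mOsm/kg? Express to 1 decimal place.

Calculated osmolality = 2·Na + glucose + BUN/2.8
= 2·134 + 6.4 + 14/2.8
= 268 + 6.40 + 5
= 279.4 mOsm/kg

279.4 mOsm/kg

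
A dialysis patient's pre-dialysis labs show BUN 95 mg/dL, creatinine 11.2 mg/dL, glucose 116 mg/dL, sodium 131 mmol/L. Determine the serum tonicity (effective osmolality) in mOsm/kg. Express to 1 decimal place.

268.4 mOsm/kg

Effective osmolality excludes urea (freely permeant across cell membranes):
2·Na + glucose/18
= 2·131 + 116/18
= 262 + 6.44
= 268.44 mOsm/kg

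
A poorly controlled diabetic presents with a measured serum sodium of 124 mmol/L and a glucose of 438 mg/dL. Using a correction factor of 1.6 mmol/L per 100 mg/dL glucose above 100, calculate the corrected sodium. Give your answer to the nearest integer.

Corrected Na = measured Na + 1.6 · (glucose − 100)/100
= 124 + 1.6 · (438 − 100)/100
= 124 + 5.4
= 129.4 mmol/L

129 mmol/L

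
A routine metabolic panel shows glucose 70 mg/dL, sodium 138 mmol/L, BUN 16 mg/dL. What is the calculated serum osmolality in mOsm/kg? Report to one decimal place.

285.6 mOsm/kg

Calculated osmolality = 2·Na + glucose/18 + BUN/2.8
= 2·138 + 70/18 + 16/2.8
= 276 + 3.89 + 5.71
= 285.6 mOsm/kg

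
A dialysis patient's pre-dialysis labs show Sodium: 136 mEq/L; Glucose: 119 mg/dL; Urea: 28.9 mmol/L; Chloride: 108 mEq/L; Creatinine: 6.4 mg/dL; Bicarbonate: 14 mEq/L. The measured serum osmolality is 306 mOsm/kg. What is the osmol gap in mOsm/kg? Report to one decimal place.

Calculated osmolality = 2·Na + glucose/18 + urea
= 2·136 + 119/18 + 28.9
= 272 + 6.61 + 28.90
= 307.51 mOsm/kg ≈ 307.5 mOsm/kg
Osmolar gap = measured − calculated = 306 − 307.5 = -1.5 mOsm/kg

-1.5 mOsm/kg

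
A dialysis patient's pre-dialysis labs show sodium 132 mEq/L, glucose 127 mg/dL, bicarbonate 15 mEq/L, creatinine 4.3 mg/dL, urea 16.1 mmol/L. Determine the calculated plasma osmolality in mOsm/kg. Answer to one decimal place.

Calculated osmolality = 2·Na + glucose/18 + urea
= 2·132 + 127/18 + 16.1
= 264 + 7.06 + 16.10
= 287.16 mOsm/kg

287.2 mOsm/kg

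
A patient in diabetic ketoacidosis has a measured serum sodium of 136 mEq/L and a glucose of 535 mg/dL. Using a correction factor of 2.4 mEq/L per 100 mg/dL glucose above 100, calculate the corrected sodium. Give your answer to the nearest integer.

Corrected Na = measured Na + 2.4 · (glucose − 100)/100
= 136 + 2.4 · (535 − 100)/100
= 136 + 10.4
= 146.4 mEq/L

146 mEq/L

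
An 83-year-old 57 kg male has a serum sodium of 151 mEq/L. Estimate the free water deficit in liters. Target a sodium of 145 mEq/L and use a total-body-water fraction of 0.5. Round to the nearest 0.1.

1.2 L

TBW = 0.5 · 57 = 28.5 L
Free water deficit = TBW · (Na/145 − 1)
= 28.5 · (151/145 − 1)
= 28.5 · 0.0414
= 1.18 L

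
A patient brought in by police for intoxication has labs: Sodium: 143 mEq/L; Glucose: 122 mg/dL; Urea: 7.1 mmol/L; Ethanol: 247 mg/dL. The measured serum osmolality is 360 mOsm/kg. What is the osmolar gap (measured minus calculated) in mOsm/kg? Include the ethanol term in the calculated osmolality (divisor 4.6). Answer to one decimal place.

6.4 mOsm/kg

Calculated osmolality = 2·Na + glucose/18 + urea + ethanol/4.6
= 2·143 + 122/18 + 7.1 + 247/4.6
= 286 + 6.78 + 7.10 + 53.70
= 353.58 mOsm/kg ≈ 353.6 mOsm/kg
Osmolar gap = measured − calculated = 360 − 353.6 = 6.4 mOsm/kg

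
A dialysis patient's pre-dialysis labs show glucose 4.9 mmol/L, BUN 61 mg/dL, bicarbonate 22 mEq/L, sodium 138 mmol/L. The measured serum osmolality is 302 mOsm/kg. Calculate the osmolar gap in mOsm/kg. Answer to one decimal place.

Calculated osmolality = 2·Na + glucose + BUN/2.8
= 2·138 + 4.9 + 61/2.8
= 276 + 4.90 + 21.79
= 302.69 mOsm/kg ≈ 302.7 mOsm/kg
Osmolar gap = measured − calculated = 302 − 302.7 = -0.7 mOsm/kg

-0.7 mOsm/kg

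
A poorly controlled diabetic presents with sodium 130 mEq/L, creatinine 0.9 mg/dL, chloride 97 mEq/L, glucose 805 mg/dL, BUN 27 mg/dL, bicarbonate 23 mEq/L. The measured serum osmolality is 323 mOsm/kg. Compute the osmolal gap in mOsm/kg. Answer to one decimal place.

8.6 mOsm/kg

Calculated osmolality = 2·Na + glucose/18 + BUN/2.8
= 2·130 + 805/18 + 27/2.8
= 260 + 44.72 + 9.64
= 314.36 mOsm/kg ≈ 314.4 mOsm/kg
Osmolar gap = measured − calculated = 323 − 314.4 = 8.6 mOsm/kg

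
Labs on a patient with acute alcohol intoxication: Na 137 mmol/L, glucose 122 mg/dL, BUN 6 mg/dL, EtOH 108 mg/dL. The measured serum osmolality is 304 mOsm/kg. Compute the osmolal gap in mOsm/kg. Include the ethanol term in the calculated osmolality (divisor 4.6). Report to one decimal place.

Calculated osmolality = 2·Na + glucose/18 + BUN/2.8 + ethanol/4.6
= 2·137 + 122/18 + 6/2.8 + 108/4.6
= 274 + 6.78 + 2.14 + 23.48
= 306.4 mOsm/kg ≈ 306.4 mOsm/kg
Osmolar gap = measured − calculated = 304 − 306.4 = -2.4 mOsm/kg

-2.4 mOsm/kg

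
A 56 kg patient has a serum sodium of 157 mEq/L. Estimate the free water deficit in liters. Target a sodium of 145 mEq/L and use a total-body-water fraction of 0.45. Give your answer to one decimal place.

2.1 L

TBW = 0.45 · 56 = 25.2 L
Free water deficit = TBW · (Na/145 − 1)
= 25.2 · (157/145 − 1)
= 25.2 · 0.0828
= 2.09 L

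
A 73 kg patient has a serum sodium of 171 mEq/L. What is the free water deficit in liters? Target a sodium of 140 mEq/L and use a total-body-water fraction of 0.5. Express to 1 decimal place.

TBW = 0.5 · 73 = 36.5 L
Free water deficit = TBW · (Na/140 − 1)
= 36.5 · (171/140 − 1)
= 36.5 · 0.2214
= 8.08 L

8.1 L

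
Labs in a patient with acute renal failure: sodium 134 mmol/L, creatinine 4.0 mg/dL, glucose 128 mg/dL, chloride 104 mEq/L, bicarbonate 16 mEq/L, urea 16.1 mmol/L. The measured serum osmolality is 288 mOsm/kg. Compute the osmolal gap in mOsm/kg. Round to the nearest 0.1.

-3.2 mOsm/kg

Calculated osmolality = 2·Na + glucose/18 + urea
= 2·134 + 128/18 + 16.1
= 268 + 7.11 + 16.10
= 291.21 mOsm/kg ≈ 291.2 mOsm/kg
Osmolar gap = measured − calculated = 288 − 291.2 = -3.2 mOsm/kg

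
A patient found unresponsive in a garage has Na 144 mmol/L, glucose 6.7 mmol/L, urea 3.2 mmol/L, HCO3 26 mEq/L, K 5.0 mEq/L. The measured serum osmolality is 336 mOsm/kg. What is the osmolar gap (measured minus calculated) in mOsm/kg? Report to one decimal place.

Calculated osmolality = 2·Na + glucose + urea
= 2·144 + 6.7 + 3.2
= 288 + 6.70 + 3.20
= 297.9 mOsm/kg ≈ 297.9 mOsm/kg
Osmolar gap = measured − calculated = 336 − 297.9 = 38.1 mOsm/kg

38.1 mOsm/kg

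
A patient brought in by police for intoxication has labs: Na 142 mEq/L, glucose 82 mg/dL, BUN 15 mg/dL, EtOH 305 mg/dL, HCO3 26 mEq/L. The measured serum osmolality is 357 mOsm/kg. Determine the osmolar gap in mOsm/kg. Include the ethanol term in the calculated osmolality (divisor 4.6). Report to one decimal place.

Calculated osmolality = 2·Na + glucose/18 + BUN/2.8 + ethanol/4.6
= 2·142 + 82/18 + 15/2.8 + 305/4.6
= 284 + 4.56 + 5.36 + 66.30
= 360.22 mOsm/kg ≈ 360.2 mOsm/kg
Osmolar gap = measured − calculated = 357 − 360.2 = -3.2 mOsm/kg

-3.2 mOsm/kg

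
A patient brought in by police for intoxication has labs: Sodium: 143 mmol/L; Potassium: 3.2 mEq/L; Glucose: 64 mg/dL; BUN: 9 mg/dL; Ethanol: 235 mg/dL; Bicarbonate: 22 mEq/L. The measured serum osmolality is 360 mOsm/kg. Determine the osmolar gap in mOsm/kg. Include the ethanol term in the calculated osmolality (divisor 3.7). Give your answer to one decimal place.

3.7 mOsm/kg

Calculated osmolality = 2·Na + glucose/18 + BUN/2.8 + ethanol/3.7
= 2·143 + 64/18 + 9/2.8 + 235/3.7
= 286 + 3.56 + 3.21 + 63.51
= 356.28 mOsm/kg ≈ 356.3 mOsm/kg
Osmolar gap = measured − calculated = 360 − 356.3 = 3.7 mOsm/kg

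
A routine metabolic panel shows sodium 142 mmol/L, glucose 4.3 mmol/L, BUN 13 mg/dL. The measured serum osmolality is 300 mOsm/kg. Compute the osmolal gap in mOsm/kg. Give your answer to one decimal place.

7.1 mOsm/kg

Calculated osmolality = 2·Na + glucose + BUN/2.8
= 2·142 + 4.3 + 13/2.8
= 284 + 4.30 + 4.64
= 292.94 mOsm/kg ≈ 292.9 mOsm/kg
Osmolar gap = measured − calculated = 300 − 292.9 = 7.1 mOsm/kg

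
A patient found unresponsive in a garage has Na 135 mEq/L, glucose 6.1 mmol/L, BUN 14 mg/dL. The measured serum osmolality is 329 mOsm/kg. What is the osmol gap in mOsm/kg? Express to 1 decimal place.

Calculated osmolality = 2·Na + glucose + BUN/2.8
= 2·135 + 6.1 + 14/2.8
= 270 + 6.10 + 5
= 281.1 mOsm/kg ≈ 281.1 mOsm/kg
Osmolar gap = measured − calculated = 329 − 281.1 = 47.9 mOsm/kg

47.9 mOsm/kg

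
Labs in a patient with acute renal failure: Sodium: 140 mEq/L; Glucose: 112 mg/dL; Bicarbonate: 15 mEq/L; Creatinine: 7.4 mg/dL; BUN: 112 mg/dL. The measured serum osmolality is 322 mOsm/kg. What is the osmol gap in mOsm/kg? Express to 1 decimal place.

-4.2 mOsm/kg

Calculated osmolality = 2·Na + glucose/18 + BUN/2.8
= 2·140 + 112/18 + 112/2.8
= 280 + 6.22 + 40
= 326.22 mOsm/kg ≈ 326.2 mOsm/kg
Osmolar gap = measured − calculated = 322 − 326.2 = -4.2 mOsm/kg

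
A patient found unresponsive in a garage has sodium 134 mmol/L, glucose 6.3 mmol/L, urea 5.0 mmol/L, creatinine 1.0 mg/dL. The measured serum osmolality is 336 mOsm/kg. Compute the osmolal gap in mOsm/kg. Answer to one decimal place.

56.7 mOsm/kg

Calculated osmolality = 2·Na + glucose + urea
= 2·134 + 6.3 + 5
= 268 + 6.30 + 5
= 279.3 mOsm/kg ≈ 279.3 mOsm/kg
Osmolar gap = measured − calculated = 336 − 279.3 = 56.7 mOsm/kg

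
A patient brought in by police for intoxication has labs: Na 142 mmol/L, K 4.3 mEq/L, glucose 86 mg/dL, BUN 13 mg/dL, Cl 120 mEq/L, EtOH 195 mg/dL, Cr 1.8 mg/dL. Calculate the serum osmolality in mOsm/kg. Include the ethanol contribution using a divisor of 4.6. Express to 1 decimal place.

335.8 mOsm/kg

Calculated osmolality = 2·Na + glucose/18 + BUN/2.8 + ethanol/4.6
= 2·142 + 86/18 + 13/2.8 + 195/4.6
= 284 + 4.78 + 4.64 + 42.39
= 335.81 mOsm/kg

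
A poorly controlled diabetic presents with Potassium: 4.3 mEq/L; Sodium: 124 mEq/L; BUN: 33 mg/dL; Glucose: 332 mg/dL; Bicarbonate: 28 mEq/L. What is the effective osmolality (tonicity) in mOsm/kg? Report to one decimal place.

266.4 mOsm/kg

Effective osmolality excludes urea (freely permeant across cell membranes):
2·Na + glucose/18
= 2·124 + 332/18
= 248 + 18.44
= 266.44 mOsm/kg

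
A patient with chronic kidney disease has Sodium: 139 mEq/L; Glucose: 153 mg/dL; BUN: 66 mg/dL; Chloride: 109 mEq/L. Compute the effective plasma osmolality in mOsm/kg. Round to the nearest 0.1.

286.5 mOsm/kg

Effective osmolality excludes urea (freely permeant across cell membranes):
2·Na + glucose/18
= 2·139 + 153/18
= 278 + 8.5
= 286.5 mOsm/kg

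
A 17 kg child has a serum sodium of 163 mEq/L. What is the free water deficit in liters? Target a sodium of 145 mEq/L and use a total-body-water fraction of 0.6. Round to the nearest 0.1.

1.3 L

TBW = 0.6 · 17 = 10.2 L
Free water deficit = TBW · (Na/145 − 1)
= 10.2 · (163/145 − 1)
= 10.2 · 0.1241
= 1.27 L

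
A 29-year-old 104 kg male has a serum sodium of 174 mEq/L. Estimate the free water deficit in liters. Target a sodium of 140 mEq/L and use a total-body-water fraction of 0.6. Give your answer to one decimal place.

TBW = 0.6 · 104 = 62.4 L
Free water deficit = TBW · (Na/140 − 1)
= 62.4 · (174/140 − 1)
= 62.4 · 0.2429
= 15.16 L

15.2 L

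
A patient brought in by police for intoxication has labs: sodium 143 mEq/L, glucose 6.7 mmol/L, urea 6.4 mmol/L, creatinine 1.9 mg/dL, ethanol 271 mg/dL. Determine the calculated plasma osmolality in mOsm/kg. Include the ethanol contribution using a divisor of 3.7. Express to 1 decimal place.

Calculated osmolality = 2·Na + glucose + urea + ethanol/3.7
= 2·143 + 6.7 + 6.4 + 271/3.7
= 286 + 6.70 + 6.40 + 73.24
= 372.34 mOsm/kg

372.3 mOsm/kg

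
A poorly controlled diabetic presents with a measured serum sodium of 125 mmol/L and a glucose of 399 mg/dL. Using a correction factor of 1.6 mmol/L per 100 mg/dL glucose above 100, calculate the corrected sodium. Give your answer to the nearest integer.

130 mmol/L

Corrected Na = measured Na + 1.6 · (glucose − 100)/100
= 125 + 1.6 · (399 − 100)/100
= 125 + 4.8
= 129.8 mmol/L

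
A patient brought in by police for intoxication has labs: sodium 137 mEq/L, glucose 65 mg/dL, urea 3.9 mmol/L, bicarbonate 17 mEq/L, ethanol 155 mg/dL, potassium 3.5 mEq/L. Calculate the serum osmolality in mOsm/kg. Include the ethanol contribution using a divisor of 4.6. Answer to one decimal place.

315.2 mOsm/kg

Calculated osmolality = 2·Na + glucose/18 + urea + ethanol/4.6
= 2·137 + 65/18 + 3.9 + 155/4.6
= 274 + 3.61 + 3.90 + 33.70
= 315.21 mOsm/kg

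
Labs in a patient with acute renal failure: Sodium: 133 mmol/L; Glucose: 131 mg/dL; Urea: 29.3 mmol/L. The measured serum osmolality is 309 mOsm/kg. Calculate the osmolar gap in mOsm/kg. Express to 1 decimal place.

Calculated osmolality = 2·Na + glucose/18 + urea
= 2·133 + 131/18 + 29.3
= 266 + 7.28 + 29.30
= 302.58 mOsm/kg ≈ 302.6 mOsm/kg
Osmolar gap = measured − calculated = 309 − 302.6 = 6.4 mOsm/kg

6.4 mOsm/kg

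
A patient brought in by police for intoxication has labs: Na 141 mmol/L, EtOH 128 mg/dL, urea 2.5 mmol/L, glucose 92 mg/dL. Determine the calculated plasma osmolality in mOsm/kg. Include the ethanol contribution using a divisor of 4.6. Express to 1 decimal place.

317.4 mOsm/kg

Calculated osmolality = 2·Na + glucose/18 + urea + ethanol/4.6
= 2·141 + 92/18 + 2.5 + 128/4.6
= 282 + 5.11 + 2.50 + 27.83
= 317.44 mOsm/kg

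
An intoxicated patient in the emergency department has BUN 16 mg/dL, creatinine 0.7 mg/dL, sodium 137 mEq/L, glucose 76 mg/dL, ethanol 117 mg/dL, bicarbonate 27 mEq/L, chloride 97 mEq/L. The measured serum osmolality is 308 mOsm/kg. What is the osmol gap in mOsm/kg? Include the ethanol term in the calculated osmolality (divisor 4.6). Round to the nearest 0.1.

Calculated osmolality = 2·Na + glucose/18 + BUN/2.8 + ethanol/4.6
= 2·137 + 76/18 + 16/2.8 + 117/4.6
= 274 + 4.22 + 5.71 + 25.43
= 309.36 mOsm/kg ≈ 309.4 mOsm/kg
Osmolar gap = measured − calculated = 308 − 309.4 = -1.4 mOsm/kg

-1.4 mOsm/kg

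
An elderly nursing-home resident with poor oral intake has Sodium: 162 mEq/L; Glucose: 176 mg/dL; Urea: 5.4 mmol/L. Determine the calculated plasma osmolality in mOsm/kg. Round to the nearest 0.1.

339.2 mOsm/kg

Calculated osmolality = 2·Na + glucose/18 + urea
= 2·162 + 176/18 + 5.4
= 324 + 9.78 + 5.40
= 339.18 mOsm/kg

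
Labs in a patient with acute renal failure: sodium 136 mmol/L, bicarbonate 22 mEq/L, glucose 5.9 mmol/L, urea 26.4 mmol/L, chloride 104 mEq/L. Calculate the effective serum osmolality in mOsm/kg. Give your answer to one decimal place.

Effective osmolality excludes urea (freely permeant across cell membranes):
2·Na + glucose
= 2·136 + 5.9
= 272 + 5.9
= 277.9 mOsm/kg

277.9 mOsm/kg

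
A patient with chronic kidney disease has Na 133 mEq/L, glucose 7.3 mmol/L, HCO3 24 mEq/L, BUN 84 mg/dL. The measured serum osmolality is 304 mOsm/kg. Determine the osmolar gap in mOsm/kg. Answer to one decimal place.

Calculated osmolality = 2·Na + glucose + BUN/2.8
= 2·133 + 7.3 + 84/2.8
= 266 + 7.30 + 30
= 303.3 mOsm/kg ≈ 303.3 mOsm/kg
Osmolar gap = measured − calculated = 304 − 303.3 = 0.7 mOsm/kg

0.7 mOsm/kg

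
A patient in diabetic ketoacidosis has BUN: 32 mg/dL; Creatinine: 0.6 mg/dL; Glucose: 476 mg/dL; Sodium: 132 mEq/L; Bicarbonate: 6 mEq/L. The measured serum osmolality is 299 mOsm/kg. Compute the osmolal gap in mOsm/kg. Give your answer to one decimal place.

Calculated osmolality = 2·Na + glucose/18 + BUN/2.8
= 2·132 + 476/18 + 32/2.8
= 264 + 26.44 + 11.43
= 301.87 mOsm/kg ≈ 301.9 mOsm/kg
Osmolar gap = measured − calculated = 299 − 301.9 = -2.9 mOsm/kg

-2.9 mOsm/kg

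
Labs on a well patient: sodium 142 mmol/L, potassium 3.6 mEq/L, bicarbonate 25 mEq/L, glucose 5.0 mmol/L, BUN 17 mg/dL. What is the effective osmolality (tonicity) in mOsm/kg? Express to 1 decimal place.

289.0 mOsm/kg

Effective osmolality excludes urea (freely permeant across cell membranes):
2·Na + glucose
= 2·142 + 5
= 284 + 5
= 289 mOsm/kg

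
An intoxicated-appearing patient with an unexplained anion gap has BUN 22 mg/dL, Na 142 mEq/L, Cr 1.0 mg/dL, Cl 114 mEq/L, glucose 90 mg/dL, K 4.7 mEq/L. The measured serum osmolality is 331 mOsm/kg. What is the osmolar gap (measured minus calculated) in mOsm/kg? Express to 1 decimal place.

Calculated osmolality = 2·Na + glucose/18 + BUN/2.8
= 2·142 + 90/18 + 22/2.8
= 284 + 5 + 7.86
= 296.86 mOsm/kg ≈ 296.9 mOsm/kg
Osmolar gap = measured − calculated = 331 − 296.9 = 34.1 mOsm/kg

34.1 mOsm/kg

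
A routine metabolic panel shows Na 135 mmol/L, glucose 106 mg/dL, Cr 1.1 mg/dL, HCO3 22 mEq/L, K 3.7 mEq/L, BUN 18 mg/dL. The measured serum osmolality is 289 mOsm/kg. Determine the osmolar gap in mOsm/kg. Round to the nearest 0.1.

6.7 mOsm/kg

Calculated osmolality = 2·Na + glucose/18 + BUN/2.8
= 2·135 + 106/18 + 18/2.8
= 270 + 5.89 + 6.43
= 282.32 mOsm/kg ≈ 282.3 mOsm/kg
Osmolar gap = measured − calculated = 289 − 282.3 = 6.7 mOsm/kg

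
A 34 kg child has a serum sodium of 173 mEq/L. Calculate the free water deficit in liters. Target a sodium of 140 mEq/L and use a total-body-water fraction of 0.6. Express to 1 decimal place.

4.8 L

TBW = 0.6 · 34 = 20.4 L
Free water deficit = TBW · (Na/140 − 1)
= 20.4 · (173/140 − 1)
= 20.4 · 0.2357
= 4.81 L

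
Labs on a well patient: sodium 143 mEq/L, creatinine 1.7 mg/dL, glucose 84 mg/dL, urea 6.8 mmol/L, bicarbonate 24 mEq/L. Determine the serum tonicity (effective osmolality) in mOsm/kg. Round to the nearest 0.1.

Effective osmolality excludes urea (freely permeant across cell membranes):
2·Na + glucose/18
= 2·143 + 84/18
= 286 + 4.67
= 290.67 mOsm/kg

290.7 mOsm/kg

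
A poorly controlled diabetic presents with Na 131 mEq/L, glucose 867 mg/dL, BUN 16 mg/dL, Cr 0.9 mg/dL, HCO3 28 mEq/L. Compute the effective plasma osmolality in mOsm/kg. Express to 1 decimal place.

Effective osmolality excludes urea (freely permeant across cell membranes):
2·Na + glucose/18
= 2·131 + 867/18
= 262 + 48.17
= 310.17 mOsm/kg

310.2 mOsm/kg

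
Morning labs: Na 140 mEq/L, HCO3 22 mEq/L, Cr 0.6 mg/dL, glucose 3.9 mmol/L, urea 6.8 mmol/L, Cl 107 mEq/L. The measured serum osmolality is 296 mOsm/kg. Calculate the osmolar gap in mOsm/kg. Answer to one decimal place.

Calculated osmolality = 2·Na + glucose + urea
= 2·140 + 3.9 + 6.8
= 280 + 3.90 + 6.80
= 290.7 mOsm/kg ≈ 290.7 mOsm/kg
Osmolar gap = measured − calculated = 296 − 290.7 = 5.3 mOsm/kg

5.3 mOsm/kg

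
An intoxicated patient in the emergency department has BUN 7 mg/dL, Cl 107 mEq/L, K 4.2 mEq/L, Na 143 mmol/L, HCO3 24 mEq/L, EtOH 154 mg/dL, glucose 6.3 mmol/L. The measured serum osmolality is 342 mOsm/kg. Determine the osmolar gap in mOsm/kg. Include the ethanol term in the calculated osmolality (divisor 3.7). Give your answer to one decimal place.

Calculated osmolality = 2·Na + glucose + BUN/2.8 + ethanol/3.7
= 2·143 + 6.3 + 7/2.8 + 154/3.7
= 286 + 6.30 + 2.50 + 41.62
= 336.42 mOsm/kg ≈ 336.4 mOsm/kg
Osmolar gap = measured − calculated = 342 − 336.4 = 5.6 mOsm/kg

5.6 mOsm/kg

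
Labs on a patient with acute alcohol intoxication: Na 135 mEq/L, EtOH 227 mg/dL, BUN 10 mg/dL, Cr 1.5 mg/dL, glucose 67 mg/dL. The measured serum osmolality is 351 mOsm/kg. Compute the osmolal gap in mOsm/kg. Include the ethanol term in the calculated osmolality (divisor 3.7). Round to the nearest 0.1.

Calculated osmolality = 2·Na + glucose/18 + BUN/2.8 + ethanol/3.7
= 2·135 + 67/18 + 10/2.8 + 227/3.7
= 270 + 3.72 + 3.57 + 61.35
= 338.64 mOsm/kg ≈ 338.6 mOsm/kg
Osmolar gap = measured − calculated = 351 − 338.6 = 12.4 mOsm/kg

12.4 mOsm/kg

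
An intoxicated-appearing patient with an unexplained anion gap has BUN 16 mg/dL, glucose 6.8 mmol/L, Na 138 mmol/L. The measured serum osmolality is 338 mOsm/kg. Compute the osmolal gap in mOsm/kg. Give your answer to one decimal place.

Calculated osmolality = 2·Na + glucose + BUN/2.8
= 2·138 + 6.8 + 16/2.8
= 276 + 6.80 + 5.71
= 288.51 mOsm/kg ≈ 288.5 mOsm/kg
Osmolar gap = measured − calculated = 338 − 288.5 = 49.5 mOsm/kg

49.5 mOsm/kg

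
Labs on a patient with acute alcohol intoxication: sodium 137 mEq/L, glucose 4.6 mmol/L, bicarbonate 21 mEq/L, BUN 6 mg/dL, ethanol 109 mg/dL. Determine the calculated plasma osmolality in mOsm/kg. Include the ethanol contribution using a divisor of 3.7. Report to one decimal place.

310.2 mOsm/kg

Calculated osmolality = 2·Na + glucose + BUN/2.8 + ethanol/3.7
= 2·137 + 4.6 + 6/2.8 + 109/3.7
= 274 + 4.60 + 2.14 + 29.46
= 310.2 mOsm/kg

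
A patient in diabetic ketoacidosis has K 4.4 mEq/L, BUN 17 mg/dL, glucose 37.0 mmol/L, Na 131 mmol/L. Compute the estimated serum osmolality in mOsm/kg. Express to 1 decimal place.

Calculated osmolality = 2·Na + glucose + BUN/2.8
= 2·131 + 37 + 17/2.8
= 262 + 37 + 6.07
= 305.07 mOsm/kg

305.1 mOsm/kg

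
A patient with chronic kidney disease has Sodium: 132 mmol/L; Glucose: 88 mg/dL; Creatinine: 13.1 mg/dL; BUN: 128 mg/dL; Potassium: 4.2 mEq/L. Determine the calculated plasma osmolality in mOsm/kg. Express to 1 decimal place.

314.6 mOsm/kg

Calculated osmolality = 2·Na + glucose/18 + BUN/2.8
= 2·132 + 88/18 + 128/2.8
= 264 + 4.89 + 45.71
= 314.6 mOsm/kg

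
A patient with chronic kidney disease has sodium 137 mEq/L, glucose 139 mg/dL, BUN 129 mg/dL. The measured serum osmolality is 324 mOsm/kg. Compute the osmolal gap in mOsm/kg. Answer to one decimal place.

Calculated osmolality = 2·Na + glucose/18 + BUN/2.8
= 2·137 + 139/18 + 129/2.8
= 274 + 7.72 + 46.07
= 327.79 mOsm/kg ≈ 327.8 mOsm/kg
Osmolar gap = measured − calculated = 324 − 327.8 = -3.8 mOsm/kg

-3.8 mOsm/kg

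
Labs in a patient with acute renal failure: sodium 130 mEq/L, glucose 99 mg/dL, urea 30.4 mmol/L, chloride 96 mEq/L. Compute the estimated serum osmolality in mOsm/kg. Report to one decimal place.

295.9 mOsm/kg

Calculated osmolality = 2·Na + glucose/18 + urea
= 2·130 + 99/18 + 30.4
= 260 + 5.50 + 30.40
= 295.9 mOsm/kg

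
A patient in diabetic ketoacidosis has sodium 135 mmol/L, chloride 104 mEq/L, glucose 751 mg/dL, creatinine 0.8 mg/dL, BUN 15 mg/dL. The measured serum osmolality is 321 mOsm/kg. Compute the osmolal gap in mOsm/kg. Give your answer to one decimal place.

Calculated osmolality = 2·Na + glucose/18 + BUN/2.8
= 2·135 + 751/18 + 15/2.8
= 270 + 41.72 + 5.36
= 317.08 mOsm/kg ≈ 317.1 mOsm/kg
Osmolar gap = measured − calculated = 321 − 317.1 = 3.9 mOsm/kg

3.9 mOsm/kg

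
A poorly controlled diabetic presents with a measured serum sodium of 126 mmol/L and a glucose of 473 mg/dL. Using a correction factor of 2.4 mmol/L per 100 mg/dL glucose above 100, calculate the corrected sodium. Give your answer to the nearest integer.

135 mmol/L

Corrected Na = measured Na + 2.4 · (glucose − 100)/100
= 126 + 2.4 · (473 − 100)/100
= 126 + 9
= 135 mmol/L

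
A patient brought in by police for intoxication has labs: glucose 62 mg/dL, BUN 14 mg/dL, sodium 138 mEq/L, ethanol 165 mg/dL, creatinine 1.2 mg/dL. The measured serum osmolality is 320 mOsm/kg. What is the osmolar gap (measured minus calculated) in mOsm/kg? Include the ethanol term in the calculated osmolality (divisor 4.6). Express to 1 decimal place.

-0.3 mOsm/kg

Calculated osmolality = 2·Na + glucose/18 + BUN/2.8 + ethanol/4.6
= 2·138 + 62/18 + 14/2.8 + 165/4.6
= 276 + 3.44 + 5 + 35.87
= 320.31 mOsm/kg ≈ 320.3 mOsm/kg
Osmolar gap = measured − calculated = 320 − 320.3 = -0.3 mOsm/kg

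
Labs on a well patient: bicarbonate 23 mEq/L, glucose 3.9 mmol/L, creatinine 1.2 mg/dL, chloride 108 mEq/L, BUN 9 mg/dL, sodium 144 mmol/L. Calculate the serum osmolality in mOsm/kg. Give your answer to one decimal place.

295.1 mOsm/kg

Calculated osmolality = 2·Na + glucose + BUN/2.8
= 2·144 + 3.9 + 9/2.8
= 288 + 3.90 + 3.21
= 295.11 mOsm/kg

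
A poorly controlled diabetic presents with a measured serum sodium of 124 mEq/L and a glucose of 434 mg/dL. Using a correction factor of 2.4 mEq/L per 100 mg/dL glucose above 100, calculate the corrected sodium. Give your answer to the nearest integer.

Corrected Na = measured Na + 2.4 · (glucose − 100)/100
= 124 + 2.4 · (434 − 100)/100
= 124 + 8
= 132 mEq/L

132 mEq/L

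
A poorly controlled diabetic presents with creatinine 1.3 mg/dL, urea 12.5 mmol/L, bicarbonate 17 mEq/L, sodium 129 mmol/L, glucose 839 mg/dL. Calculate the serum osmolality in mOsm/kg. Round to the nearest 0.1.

317.1 mOsm/kg

Calculated osmolality = 2·Na + glucose/18 + urea
= 2·129 + 839/18 + 12.5
= 258 + 46.61 + 12.50
= 317.11 mOsm/kg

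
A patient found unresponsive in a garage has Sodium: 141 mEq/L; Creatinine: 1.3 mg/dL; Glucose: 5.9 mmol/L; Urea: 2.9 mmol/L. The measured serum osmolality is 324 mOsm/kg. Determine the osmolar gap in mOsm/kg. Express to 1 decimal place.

33.2 mOsm/kg

Calculated osmolality = 2·Na + glucose + urea
= 2·141 + 5.9 + 2.9
= 282 + 5.90 + 2.90
= 290.8 mOsm/kg ≈ 290.8 mOsm/kg
Osmolar gap = measured − calculated = 324 − 290.8 = 33.2 mOsm/kg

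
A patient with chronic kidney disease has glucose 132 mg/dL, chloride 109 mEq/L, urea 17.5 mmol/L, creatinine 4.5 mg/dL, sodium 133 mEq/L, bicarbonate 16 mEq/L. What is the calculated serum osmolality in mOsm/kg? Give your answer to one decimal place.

290.8 mOsm/kg

Calculated osmolality = 2·Na + glucose/18 + urea
= 2·133 + 132/18 + 17.5
= 266 + 7.33 + 17.50
= 290.83 mOsm/kg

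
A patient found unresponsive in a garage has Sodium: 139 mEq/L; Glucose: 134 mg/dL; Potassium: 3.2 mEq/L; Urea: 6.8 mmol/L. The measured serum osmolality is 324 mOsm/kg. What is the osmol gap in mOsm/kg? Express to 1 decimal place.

31.8 mOsm/kg

Calculated osmolality = 2·Na + glucose/18 + urea
= 2·139 + 134/18 + 6.8
= 278 + 7.44 + 6.80
= 292.24 mOsm/kg ≈ 292.2 mOsm/kg
Osmolar gap = measured − calculated = 324 − 292.2 = 31.8 mOsm/kg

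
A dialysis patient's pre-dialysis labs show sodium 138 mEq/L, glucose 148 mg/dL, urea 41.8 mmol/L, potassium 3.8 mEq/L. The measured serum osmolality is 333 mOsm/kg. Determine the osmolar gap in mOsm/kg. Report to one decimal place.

Calculated osmolality = 2·Na + glucose/18 + urea
= 2·138 + 148/18 + 41.8
= 276 + 8.22 + 41.80
= 326.02 mOsm/kg ≈ 326.0 mOsm/kg
Osmolar gap = measured − calculated = 333 − 326.0 = 7.0 mOsm/kg

7.0 mOsm/kg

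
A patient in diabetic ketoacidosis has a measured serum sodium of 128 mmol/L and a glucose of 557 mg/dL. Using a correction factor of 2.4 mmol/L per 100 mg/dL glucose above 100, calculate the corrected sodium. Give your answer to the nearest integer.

139 mmol/L

Corrected Na = measured Na + 2.4 · (glucose − 100)/100
= 128 + 2.4 · (557 − 100)/100
= 128 + 11
= 139 mmol/L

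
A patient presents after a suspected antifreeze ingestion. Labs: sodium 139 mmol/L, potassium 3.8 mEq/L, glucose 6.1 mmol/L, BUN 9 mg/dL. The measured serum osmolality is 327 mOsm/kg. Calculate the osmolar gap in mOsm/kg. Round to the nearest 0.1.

Calculated osmolality = 2·Na + glucose + BUN/2.8
= 2·139 + 6.1 + 9/2.8
= 278 + 6.10 + 3.21
= 287.31 mOsm/kg ≈ 287.3 mOsm/kg
Osmolar gap = measured − calculated = 327 − 287.3 = 39.7 mOsm/kg

39.7 mOsm/kg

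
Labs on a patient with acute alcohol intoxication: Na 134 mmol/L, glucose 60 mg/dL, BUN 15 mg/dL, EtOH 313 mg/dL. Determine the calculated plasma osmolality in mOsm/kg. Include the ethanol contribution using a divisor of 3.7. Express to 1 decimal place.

361.3 mOsm/kg

Calculated osmolality = 2·Na + glucose/18 + BUN/2.8 + ethanol/3.7
= 2·134 + 60/18 + 15/2.8 + 313/3.7
= 268 + 3.33 + 5.36 + 84.59
= 361.28 mOsm/kg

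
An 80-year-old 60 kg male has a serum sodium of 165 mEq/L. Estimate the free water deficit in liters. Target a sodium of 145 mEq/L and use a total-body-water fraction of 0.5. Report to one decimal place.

TBW = 0.5 · 60 = 30 L
Free water deficit = TBW · (Na/145 − 1)
= 30 · (165/145 − 1)
= 30 · 0.1379
= 4.14 L

4.1 L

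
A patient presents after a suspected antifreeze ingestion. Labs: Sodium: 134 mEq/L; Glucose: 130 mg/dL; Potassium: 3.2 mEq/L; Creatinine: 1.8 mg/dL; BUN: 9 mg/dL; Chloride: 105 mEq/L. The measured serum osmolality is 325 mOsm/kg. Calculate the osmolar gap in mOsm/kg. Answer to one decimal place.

46.6 mOsm/kg

Calculated osmolality = 2·Na + glucose/18 + BUN/2.8
= 2·134 + 130/18 + 9/2.8
= 268 + 7.22 + 3.21
= 278.43 mOsm/kg ≈ 278.4 mOsm/kg
Osmolar gap = measured − calculated = 325 − 278.4 = 46.6 mOsm/kg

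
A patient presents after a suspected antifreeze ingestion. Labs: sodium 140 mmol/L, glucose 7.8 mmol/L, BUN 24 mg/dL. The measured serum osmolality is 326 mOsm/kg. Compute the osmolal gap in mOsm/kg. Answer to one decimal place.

29.6 mOsm/kg

Calculated osmolality = 2·Na + glucose + BUN/2.8
= 2·140 + 7.8 + 24/2.8
= 280 + 7.80 + 8.57
= 296.37 mOsm/kg ≈ 296.4 mOsm/kg
Osmolar gap = measured − calculated = 326 − 296.4 = 29.6 mOsm/kg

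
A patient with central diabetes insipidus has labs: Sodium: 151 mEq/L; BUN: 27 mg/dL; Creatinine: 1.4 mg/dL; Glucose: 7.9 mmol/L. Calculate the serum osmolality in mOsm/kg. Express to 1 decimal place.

Calculated osmolality = 2·Na + glucose + BUN/2.8
= 2·151 + 7.9 + 27/2.8
= 302 + 7.90 + 9.64
= 319.54 mOsm/kg

319.5 mOsm/kg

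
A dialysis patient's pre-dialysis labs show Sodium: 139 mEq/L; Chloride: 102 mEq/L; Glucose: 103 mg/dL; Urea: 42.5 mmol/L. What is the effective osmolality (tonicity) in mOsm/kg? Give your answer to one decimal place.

Effective osmolality excludes urea (freely permeant across cell membranes):
2·Na + glucose/18
= 2·139 + 103/18
= 278 + 5.72
= 283.72 mOsm/kg

283.7 mOsm/kg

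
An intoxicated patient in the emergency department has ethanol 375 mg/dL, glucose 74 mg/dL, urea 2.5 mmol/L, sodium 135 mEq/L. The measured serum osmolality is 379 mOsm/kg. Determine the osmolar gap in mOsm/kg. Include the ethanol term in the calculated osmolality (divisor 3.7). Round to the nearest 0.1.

Calculated osmolality = 2·Na + glucose/18 + urea + ethanol/3.7
= 2·135 + 74/18 + 2.5 + 375/3.7
= 270 + 4.11 + 2.50 + 101.35
= 377.96 mOsm/kg ≈ 378.0 mOsm/kg
Osmolar gap = measured − calculated = 379 − 378.0 = 1.0 mOsm/kg

1.0 mOsm/kg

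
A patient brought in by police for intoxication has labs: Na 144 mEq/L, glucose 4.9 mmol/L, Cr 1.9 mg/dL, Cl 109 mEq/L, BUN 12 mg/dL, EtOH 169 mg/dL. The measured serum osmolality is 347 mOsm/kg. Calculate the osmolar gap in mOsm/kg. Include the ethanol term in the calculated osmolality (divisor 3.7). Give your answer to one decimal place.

4.1 mOsm/kg

Calculated osmolality = 2·Na + glucose + BUN/2.8 + ethanol/3.7
= 2·144 + 4.9 + 12/2.8 + 169/3.7
= 288 + 4.90 + 4.29 + 45.68
= 342.87 mOsm/kg ≈ 342.9 mOsm/kg
Osmolar gap = measured − calculated = 347 − 342.9 = 4.1 mOsm/kg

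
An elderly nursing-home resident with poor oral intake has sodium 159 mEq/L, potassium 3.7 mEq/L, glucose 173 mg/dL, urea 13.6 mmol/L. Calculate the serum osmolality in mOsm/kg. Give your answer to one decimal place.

Calculated osmolality = 2·Na + glucose/18 + urea
= 2·159 + 173/18 + 13.6
= 318 + 9.61 + 13.60
= 341.21 mOsm/kg

341.2 mOsm/kg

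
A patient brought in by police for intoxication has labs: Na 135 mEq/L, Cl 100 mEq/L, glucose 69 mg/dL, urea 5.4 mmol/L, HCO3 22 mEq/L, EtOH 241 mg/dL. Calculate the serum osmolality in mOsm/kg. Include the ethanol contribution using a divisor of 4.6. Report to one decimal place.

331.6 mOsm/kg

Calculated osmolality = 2·Na + glucose/18 + urea + ethanol/4.6
= 2·135 + 69/18 + 5.4 + 241/4.6
= 270 + 3.83 + 5.40 + 52.39
= 331.62 mOsm/kg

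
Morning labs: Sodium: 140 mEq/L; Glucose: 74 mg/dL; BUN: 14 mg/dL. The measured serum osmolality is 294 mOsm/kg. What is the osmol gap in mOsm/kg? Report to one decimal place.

4.9 mOsm/kg

Calculated osmolality = 2·Na + glucose/18 + BUN/2.8
= 2·140 + 74/18 + 14/2.8
= 280 + 4.11 + 5
= 289.11 mOsm/kg ≈ 289.1 mOsm/kg
Osmolar gap = measured − calculated = 294 − 289.1 = 4.9 mOsm/kg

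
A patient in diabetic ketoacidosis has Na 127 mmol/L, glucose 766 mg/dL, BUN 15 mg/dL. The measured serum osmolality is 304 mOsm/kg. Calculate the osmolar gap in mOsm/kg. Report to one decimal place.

2.1 mOsm/kg

Calculated osmolality = 2·Na + glucose/18 + BUN/2.8
= 2·127 + 766/18 + 15/2.8
= 254 + 42.56 + 5.36
= 301.92 mOsm/kg ≈ 301.9 mOsm/kg
Osmolar gap = measured − calculated = 304 − 301.9 = 2.1 mOsm/kg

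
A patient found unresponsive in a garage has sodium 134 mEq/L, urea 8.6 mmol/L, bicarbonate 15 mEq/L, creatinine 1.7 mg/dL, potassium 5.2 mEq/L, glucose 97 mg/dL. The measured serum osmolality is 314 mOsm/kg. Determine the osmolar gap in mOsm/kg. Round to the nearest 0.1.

32.0 mOsm/kg

Calculated osmolality = 2·Na + glucose/18 + urea
= 2·134 + 97/18 + 8.6
= 268 + 5.39 + 8.60
= 281.99 mOsm/kg ≈ 282.0 mOsm/kg
Osmolar gap = measured − calculated = 314 − 282.0 = 32.0 mOsm/kg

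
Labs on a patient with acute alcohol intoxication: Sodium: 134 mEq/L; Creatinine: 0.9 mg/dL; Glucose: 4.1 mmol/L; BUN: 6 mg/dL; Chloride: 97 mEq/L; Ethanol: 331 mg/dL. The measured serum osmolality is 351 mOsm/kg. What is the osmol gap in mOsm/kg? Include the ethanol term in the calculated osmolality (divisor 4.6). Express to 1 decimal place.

Calculated osmolality = 2·Na + glucose + BUN/2.8 + ethanol/4.6
= 2·134 + 4.1 + 6/2.8 + 331/4.6
= 268 + 4.10 + 2.14 + 71.96
= 346.2 mOsm/kg ≈ 346.2 mOsm/kg
Osmolar gap = measured − calculated = 351 − 346.2 = 4.8 mOsm/kg

4.8 mOsm/kg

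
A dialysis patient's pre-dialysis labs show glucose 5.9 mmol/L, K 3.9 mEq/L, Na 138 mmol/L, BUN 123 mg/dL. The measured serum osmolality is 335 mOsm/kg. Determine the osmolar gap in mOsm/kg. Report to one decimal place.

Calculated osmolality = 2·Na + glucose + BUN/2.8
= 2·138 + 5.9 + 123/2.8
= 276 + 5.90 + 43.93
= 325.83 mOsm/kg ≈ 325.8 mOsm/kg
Osmolar gap = measured − calculated = 335 − 325.8 = 9.2 mOsm/kg

9.2 mOsm/kg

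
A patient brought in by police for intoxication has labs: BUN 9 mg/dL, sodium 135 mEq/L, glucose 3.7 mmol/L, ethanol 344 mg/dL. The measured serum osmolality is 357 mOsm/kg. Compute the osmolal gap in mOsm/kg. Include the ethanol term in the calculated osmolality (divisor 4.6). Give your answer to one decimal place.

Calculated osmolality = 2·Na + glucose + BUN/2.8 + ethanol/4.6
= 2·135 + 3.7 + 9/2.8 + 344/4.6
= 270 + 3.70 + 3.21 + 74.78
= 351.69 mOsm/kg ≈ 351.7 mOsm/kg
Osmolar gap = measured − calculated = 357 − 351.7 = 5.3 mOsm/kg

5.3 mOsm/kg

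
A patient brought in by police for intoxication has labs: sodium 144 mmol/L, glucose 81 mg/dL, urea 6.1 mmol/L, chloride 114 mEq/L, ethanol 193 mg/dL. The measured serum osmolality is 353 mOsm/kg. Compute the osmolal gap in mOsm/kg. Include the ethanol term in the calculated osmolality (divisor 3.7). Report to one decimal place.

Calculated osmolality = 2·Na + glucose/18 + urea + ethanol/3.7
= 2·144 + 81/18 + 6.1 + 193/3.7
= 288 + 4.50 + 6.10 + 52.16
= 350.76 mOsm/kg ≈ 350.8 mOsm/kg
Osmolar gap = measured − calculated = 353 − 350.8 = 2.2 mOsm/kg

2.2 mOsm/kg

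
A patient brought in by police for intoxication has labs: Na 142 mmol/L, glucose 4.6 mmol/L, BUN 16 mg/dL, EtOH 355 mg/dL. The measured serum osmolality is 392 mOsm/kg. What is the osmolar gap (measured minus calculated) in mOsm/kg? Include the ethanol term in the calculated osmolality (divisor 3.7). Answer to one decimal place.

Calculated osmolality = 2·Na + glucose + BUN/2.8 + ethanol/3.7
= 2·142 + 4.6 + 16/2.8 + 355/3.7
= 284 + 4.60 + 5.71 + 95.95
= 390.26 mOsm/kg ≈ 390.3 mOsm/kg
Osmolar gap = measured − calculated = 392 − 390.3 = 1.7 mOsm/kg

1.7 mOsm/kg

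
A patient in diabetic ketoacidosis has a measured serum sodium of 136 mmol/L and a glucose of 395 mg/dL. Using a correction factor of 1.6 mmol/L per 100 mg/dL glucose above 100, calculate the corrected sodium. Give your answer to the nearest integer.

141 mmol/L

Corrected Na = measured Na + 1.6 · (glucose − 100)/100
= 136 + 1.6 · (395 − 100)/100
= 136 + 4.7
= 140.7 mmol/L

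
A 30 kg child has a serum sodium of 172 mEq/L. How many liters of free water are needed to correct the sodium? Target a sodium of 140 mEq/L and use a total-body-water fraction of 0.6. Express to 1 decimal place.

4.1 L

TBW = 0.6 · 30 = 18 L
Free water deficit = TBW · (Na/140 − 1)
= 18 · (172/140 − 1)
= 18 · 0.2286
= 4.11 L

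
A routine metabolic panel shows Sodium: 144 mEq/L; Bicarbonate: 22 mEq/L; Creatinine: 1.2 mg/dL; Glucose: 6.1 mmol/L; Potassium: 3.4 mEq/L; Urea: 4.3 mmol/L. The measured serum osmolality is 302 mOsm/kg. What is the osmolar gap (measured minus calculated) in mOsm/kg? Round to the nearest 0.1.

Calculated osmolality = 2·Na + glucose + urea
= 2·144 + 6.1 + 4.3
= 288 + 6.10 + 4.30
= 298.4 mOsm/kg ≈ 298.4 mOsm/kg
Osmolar gap = measured − calculated = 302 − 298.4 = 3.6 mOsm/kg

3.6 mOsm/kg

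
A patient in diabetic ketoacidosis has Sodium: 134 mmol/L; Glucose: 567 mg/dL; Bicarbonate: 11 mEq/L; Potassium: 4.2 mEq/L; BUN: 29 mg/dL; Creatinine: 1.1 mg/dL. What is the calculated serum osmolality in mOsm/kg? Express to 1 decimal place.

309.9 mOsm/kg

Calculated osmolality = 2·Na + glucose/18 + BUN/2.8
= 2·134 + 567/18 + 29/2.8
= 268 + 31.50 + 10.36
= 309.86 mOsm/kg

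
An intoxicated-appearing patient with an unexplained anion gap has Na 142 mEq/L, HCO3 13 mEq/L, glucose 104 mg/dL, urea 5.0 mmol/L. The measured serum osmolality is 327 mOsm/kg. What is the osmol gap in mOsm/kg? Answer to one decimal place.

32.2 mOsm/kg

Calculated osmolality = 2·Na + glucose/18 + urea
= 2·142 + 104/18 + 5
= 284 + 5.78 + 5
= 294.78 mOsm/kg ≈ 294.8 mOsm/kg
Osmolar gap = measured − calculated = 327 − 294.8 = 32.2 mOsm/kg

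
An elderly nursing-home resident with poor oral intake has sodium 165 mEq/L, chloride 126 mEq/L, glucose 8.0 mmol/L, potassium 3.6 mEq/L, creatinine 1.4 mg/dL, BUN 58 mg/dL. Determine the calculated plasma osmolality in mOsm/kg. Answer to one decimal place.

Calculated osmolality = 2·Na + glucose + BUN/2.8
= 2·165 + 8 + 58/2.8
= 330 + 8 + 20.71
= 358.71 mOsm/kg

358.7 mOsm/kg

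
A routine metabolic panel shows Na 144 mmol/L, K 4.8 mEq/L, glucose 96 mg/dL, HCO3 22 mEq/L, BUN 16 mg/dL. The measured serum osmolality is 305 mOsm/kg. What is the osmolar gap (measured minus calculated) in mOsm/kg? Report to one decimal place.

6.0 mOsm/kg

Calculated osmolality = 2·Na + glucose/18 + BUN/2.8
= 2·144 + 96/18 + 16/2.8
= 288 + 5.33 + 5.71
= 299.04 mOsm/kg ≈ 299.0 mOsm/kg
Osmolar gap = measured − calculated = 305 − 299.0 = 6.0 mOsm/kg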